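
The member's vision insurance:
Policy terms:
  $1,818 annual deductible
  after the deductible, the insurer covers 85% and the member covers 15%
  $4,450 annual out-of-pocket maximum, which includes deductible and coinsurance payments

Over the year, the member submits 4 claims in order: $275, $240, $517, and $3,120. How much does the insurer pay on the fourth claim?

$1,983.90

Bill 1, $275: entire amount goes to the deductible. Cost to member: $275. OOP to date $275. Plan pays $275 − $275 = $0.
Bill 2, $240: entire amount goes to the deductible. Cost to member: $240. OOP to date $515. Plan pays $240 − $240 = $0.
Bill 3, $517: entire amount goes to the deductible. Cost to member: $517. OOP to date $1,032. Insurer: $517 − $517 = $0.
Bill 4, $3,120: $786 finishes the deductible; $2,334 goes to coinsurance; coinsurance $2,334 × 15% = $350.10. Member pays $1,136.10; OOP now $2,168.10. Insurer: $3,120 − $1,136.10 = $1,983.90.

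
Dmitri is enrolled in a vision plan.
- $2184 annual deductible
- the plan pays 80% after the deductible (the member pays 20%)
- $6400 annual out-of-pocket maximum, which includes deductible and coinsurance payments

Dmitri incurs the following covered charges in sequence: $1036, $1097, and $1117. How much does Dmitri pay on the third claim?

$264.20

Bill 1, $1036: fully absorbed by the deductible. Member owes $1036 (running OOP $1036).
Bill 2, $1097: fully absorbed by the deductible. Member pays $1097; OOP now $2133.
Bill 3, $1117: $51 to deductible, leaving $1066; coinsurance $1066 × 20% = $213.20. Member pays $264.20; OOP now $2397.20.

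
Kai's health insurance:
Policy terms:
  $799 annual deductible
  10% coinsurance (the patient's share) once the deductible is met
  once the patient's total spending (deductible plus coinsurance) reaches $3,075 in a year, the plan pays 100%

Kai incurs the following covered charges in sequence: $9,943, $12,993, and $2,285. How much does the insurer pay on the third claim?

Claim 1 — $9,943: $799 to deductible, leaving $9,144; coinsurance $9,144 × 10% = $914.40. Patient pays $1,713.40; OOP now $1,713.40. Plan pays $9,943 − $1,713.40 = $8,229.60.
Claim 2 — $12,993: deductible met; 10% of $12,993 = $1,299.30. Cost to patient: $1,299.30. OOP to date $3,012.70. Plan pays $12,993 − $1,299.30 = $11,693.70.
Claim 3 — $2,285: deductible met; 10% of $2,285 = $228.50. Adding that to $3,012.70 gives $3,241.20, past the $3,075 cap; patient pays only $3,075 − $3,012.70 = $62.30. Plan pays $2,285 − $62.30 = $2,222.70.

$2,222.70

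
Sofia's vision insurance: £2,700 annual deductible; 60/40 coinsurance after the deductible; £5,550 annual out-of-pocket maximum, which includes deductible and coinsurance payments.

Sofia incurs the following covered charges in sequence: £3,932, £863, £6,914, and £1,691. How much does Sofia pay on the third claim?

Bill 1, £3,932: £2,700 finishes the deductible; £1,232 goes to coinsurance; coinsurance £1,232 × 40% = £492.80. Member pays £3,192.80; OOP now £3,192.80.
Bill 2, £863: deductible met; 40% of £863 = £345.20. Member pays £345.20; OOP now £3,538.
Bill 3, £6,914: deductible met; 40% of £6,914 = £2,765.60. OOP would hit £6,303.60 > £5,550, so the cap limits the member to £5,550 − £3,538 = £2,012.

£2,012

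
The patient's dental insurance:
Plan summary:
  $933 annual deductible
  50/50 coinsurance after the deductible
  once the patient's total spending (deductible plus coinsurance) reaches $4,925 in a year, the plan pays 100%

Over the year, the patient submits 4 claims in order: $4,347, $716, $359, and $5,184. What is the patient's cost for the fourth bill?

Claim 1 — $4,347: deductible takes $933, $3,414 remains; patient's 50% is $1,707. Patient owes $2,640 (running OOP $2,640).
Claim 2 — $716: 50% coinsurance on $716 = $358. Patient owes $358 (running OOP $2,998).
Claim 3 — $359: deductible met; 50% of $359 = $179.50. Cost to patient: $179.50. OOP to date $3,177.50.
Claim 4 — $5,184: deductible met; 50% of $5,184 = $2,592. That would push OOP to $5,769.50, over the $4,925 cap, so patient pays $4,925 − $3,177.50 = $1,747.50.

$1,747.50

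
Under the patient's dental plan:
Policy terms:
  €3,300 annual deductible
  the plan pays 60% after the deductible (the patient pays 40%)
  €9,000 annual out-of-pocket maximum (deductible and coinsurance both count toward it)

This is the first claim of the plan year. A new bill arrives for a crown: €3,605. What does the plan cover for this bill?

Nothing has been paid toward the €3,300 deductible, so the first €3,300 of this charge is applied there.
That leaves €3,605 − €3,300 = €305 for coinsurance.
40% of €305 = €122 falls to the patient.
So the patient owes €3,300 + €122 = €3,422 before any cap.
Year-to-date out-of-pocket becomes €0 + €3,422 = €3,422, still under the €9,000 maximum, so no cap applies.
The insurer covers the remainder: €3,605 − €3,422 = €183.

€183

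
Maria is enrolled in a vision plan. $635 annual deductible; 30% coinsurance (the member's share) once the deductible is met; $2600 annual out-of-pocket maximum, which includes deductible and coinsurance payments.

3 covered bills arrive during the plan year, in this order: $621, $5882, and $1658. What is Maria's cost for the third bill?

$204.60

Bill 1, $621: fully absorbed by the deductible. Cost to member: $621. OOP to date $621.
Bill 2, $5882: $14 to deductible, leaving $5868; coinsurance $5868 × 30% = $1760.40. Member pays $1774.40; OOP now $2395.40.
Bill 3, $1658: deductible already satisfied, so member's share is 30% × $1658 = $497.40. Adding that to $2395.40 gives $2892.80, past the $2600 cap; member pays only $2600 − $2395.40 = $204.60.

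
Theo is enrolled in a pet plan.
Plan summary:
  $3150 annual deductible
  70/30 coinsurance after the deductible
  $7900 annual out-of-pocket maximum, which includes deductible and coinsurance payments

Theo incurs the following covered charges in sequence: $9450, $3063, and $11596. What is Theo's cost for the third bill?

$1941.10

Claim 1 — $9450: $3150 to deductible, leaving $6300; owner's 30% is $1890. Cost to owner: $5040. OOP to date $5040.
Claim 2 — $3063: deductible already satisfied, so owner's share is 30% × $3063 = $918.90. Owner owes $918.90 (running OOP $5958.90).
Claim 3 — $11596: deductible already satisfied, so owner's share is 30% × $11596 = $3478.80. OOP would hit $9437.70 > $7900, so the cap limits the owner to $7900 − $5958.90 = $1941.10.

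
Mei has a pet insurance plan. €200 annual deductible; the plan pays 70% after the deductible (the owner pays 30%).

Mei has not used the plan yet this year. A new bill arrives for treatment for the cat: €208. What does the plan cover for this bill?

The full €200 deductible is still open; €200 of this bill applies to it.
After the €200 deductible portion, €208 − €200 = €8 is subject to coinsurance.
Owner's 30% share of €8 is €2.40.
So the owner owes €200 + €2.40 = €202.40.
Insurer pays the balance: €208 − €202.40 = €5.60.

€5.60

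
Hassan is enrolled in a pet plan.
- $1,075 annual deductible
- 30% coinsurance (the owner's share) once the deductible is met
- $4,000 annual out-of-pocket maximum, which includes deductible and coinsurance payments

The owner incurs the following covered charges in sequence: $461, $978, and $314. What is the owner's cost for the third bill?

Claim 1 — $461: all of it applies to the deductible. Cost to owner: $461. OOP to date $461.
Claim 2 — $978: $614 to deductible, leaving $364; coinsurance $364 × 30% = $109.20. Cost to owner: $723.20. OOP to date $1,184.20.
Claim 3 — $314: deductible already satisfied, so owner's share is 30% × $314 = $94.20. Owner owes $94.20 (running OOP $1,278.40).

$94.20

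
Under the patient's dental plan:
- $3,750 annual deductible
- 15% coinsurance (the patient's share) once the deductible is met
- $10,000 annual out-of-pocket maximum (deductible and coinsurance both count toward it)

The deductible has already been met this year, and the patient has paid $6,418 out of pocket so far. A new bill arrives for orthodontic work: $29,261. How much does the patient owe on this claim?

With the deductible met, the entire $29,261 is subject to coinsurance.
Coinsurance: $29,261 × 15% = $4,389.15.
That would bring total out-of-pocket to $10,807.15, past the $10,000 cap. The patient is capped at $10,000 − $6,418 = $3,582 on this claim.

$3,582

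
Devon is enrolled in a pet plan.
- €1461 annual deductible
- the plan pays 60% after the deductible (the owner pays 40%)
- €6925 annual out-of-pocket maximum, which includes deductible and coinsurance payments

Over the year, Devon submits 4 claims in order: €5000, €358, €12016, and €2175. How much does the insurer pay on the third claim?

€8110.80

Claim 1 — €5000: deductible takes €1461, €3539 remains; owner's 40% is €1415.60. Owner owes €2876.60 (running OOP €2876.60). Plan pays €5000 − €2876.60 = €2123.40.
Claim 2 — €358: 40% coinsurance on €358 = €143.20. Owner owes €143.20 (running OOP €3019.80). Insurer: €358 − €143.20 = €214.80.
Claim 3 — €12016: 40% coinsurance on €12016 = €4806.40. OOP would hit €7826.20 > €6925, so the cap limits the owner to €6925 − €3019.80 = €3905.20. Plan pays €12016 − €3905.20 = €8110.80.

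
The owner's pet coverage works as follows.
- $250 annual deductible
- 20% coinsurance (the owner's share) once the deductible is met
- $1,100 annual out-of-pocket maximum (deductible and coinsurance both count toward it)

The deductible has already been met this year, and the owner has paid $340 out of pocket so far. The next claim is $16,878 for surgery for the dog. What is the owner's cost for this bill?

$760

The deductible is already satisfied, so the full bill goes to coinsurance.
Owner's 20% share of $16,878 is $3,375.60.
Year-to-date out-of-pocket would reach $340 + $3,375.60 = $3,715.60, above the $1,100 maximum, so the owner pays only $1,100 − $340 = $760.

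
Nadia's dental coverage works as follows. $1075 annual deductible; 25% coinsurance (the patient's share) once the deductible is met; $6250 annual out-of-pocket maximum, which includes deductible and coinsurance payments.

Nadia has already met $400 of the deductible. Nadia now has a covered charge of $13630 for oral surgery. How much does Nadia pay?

Deductible still to meet: $1075 − $400 = $675.
That leaves $13630 − $675 = $12955 for coinsurance.
Coinsurance: $12955 × 25% = $3238.75.
Patient responsibility before any cap: $675 + $3238.75 = $3913.75.
Total out-of-pocket so far would be $400 + $3913.75 = $4313.75, below the $6250 cap — no reduction.

$3913.75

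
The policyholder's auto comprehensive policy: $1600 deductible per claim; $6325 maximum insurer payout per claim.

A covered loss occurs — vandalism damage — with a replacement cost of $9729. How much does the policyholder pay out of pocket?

$3404

Subtract the deductible: $9729 − $1600 = $8129.
Since $8129 > $6325, the payout is capped at $6325.
The policyholder bears the rest of the original loss: $9729 − $6325 = $3404.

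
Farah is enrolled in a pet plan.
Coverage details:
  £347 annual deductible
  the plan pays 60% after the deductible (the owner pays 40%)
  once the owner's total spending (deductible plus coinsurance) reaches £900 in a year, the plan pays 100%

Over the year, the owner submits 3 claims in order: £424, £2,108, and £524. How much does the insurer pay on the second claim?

#1 (£424): deductible takes £347, £77 remains; 40% of £77 = £30.80. Owner owes £377.80 (running OOP £377.80). Insurer: £424 − £377.80 = £46.20.
#2 (£2,108): deductible met; 40% of £2,108 = £843.20. Adding that to £377.80 gives £1,221, past the £900 cap; owner pays only £900 − £377.80 = £522.20. Insurer: £2,108 − £522.20 = £1,585.80.

£1,585.80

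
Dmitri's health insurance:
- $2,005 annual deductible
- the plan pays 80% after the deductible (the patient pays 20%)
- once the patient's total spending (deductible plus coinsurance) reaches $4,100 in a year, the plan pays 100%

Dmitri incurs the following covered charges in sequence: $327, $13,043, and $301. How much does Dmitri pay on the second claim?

Claim 1 ($327): fully absorbed by the deductible. Cost to patient: $327. OOP to date $327.
Claim 2 ($13,043): $1,678 finishes the deductible; $11,365 goes to coinsurance; 20% of $11,365 = $2,273. Together that's $1,678 + $2,273 = $3,951. That would push OOP to $4,278, over the $4,100 cap, so patient pays $4,100 − $327 = $3,773.

$3,773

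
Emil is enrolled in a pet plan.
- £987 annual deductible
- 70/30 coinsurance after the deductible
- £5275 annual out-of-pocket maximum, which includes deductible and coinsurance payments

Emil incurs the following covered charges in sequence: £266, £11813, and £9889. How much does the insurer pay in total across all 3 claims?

£16693

Claim 1 (£266): all of it applies to the deductible. Owner owes £266 (running OOP £266). Plan pays £266 − £266 = £0.
Claim 2 (£11813): £721 finishes the deductible; £11092 goes to coinsurance; coinsurance £11092 × 30% = £3327.60. Owner owes £4048.60 (running OOP £4314.60). Insurer: £11813 − £4048.60 = £7764.40.
Claim 3 (£9889): 30% coinsurance on £9889 = £2966.70. OOP would hit £7281.30 > £5275, so the cap limits the owner to £5275 − £4314.60 = £960.40. Plan pays £9889 − £960.40 = £8928.60.
Insurer total = bills − owner's total = £21968 − £5275 = £16693.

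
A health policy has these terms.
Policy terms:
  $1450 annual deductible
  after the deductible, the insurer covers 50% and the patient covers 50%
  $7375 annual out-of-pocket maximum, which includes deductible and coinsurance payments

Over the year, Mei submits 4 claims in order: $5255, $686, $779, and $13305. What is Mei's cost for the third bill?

Bill 1, $5255: $1450 to deductible, leaving $3805; coinsurance $3805 × 50% = $1902.50. Patient owes $3352.50 (running OOP $3352.50).
Bill 2, $686: deductible already satisfied, so patient's share is 50% × $686 = $343. Cost to patient: $343. OOP to date $3695.50.
Bill 3, $779: 50% coinsurance on $779 = $389.50. Patient pays $389.50; OOP now $4085.

$389.50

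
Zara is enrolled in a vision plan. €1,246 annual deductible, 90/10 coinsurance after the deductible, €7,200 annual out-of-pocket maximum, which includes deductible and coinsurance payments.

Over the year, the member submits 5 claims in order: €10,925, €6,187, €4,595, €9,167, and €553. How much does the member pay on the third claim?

€459.50

Bill 1, €10,925: €1,246 finishes the deductible; €9,679 goes to coinsurance; 10% of €9,679 = €967.90. Member pays €2,213.90; OOP now €2,213.90.
Bill 2, €6,187: 10% coinsurance on €6,187 = €618.70. Member pays €618.70; OOP now €2,832.60.
Bill 3, €4,595: 10% coinsurance on €4,595 = €459.50. Member pays €459.50; OOP now €3,292.10.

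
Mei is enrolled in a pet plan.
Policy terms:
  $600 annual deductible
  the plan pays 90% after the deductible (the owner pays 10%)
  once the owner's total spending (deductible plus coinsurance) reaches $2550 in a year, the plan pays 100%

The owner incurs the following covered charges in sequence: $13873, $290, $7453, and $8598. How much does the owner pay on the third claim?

$593.70

Claim 1 ($13873): $600 to deductible, leaving $13273; 10% of $13273 = $1327.30. Owner pays $1927.30; OOP now $1927.30.
Claim 2 ($290): deductible already satisfied, so owner's share is 10% × $290 = $29. Cost to owner: $29. OOP to date $1956.30.
Claim 3 ($7453): deductible already satisfied, so owner's share is 10% × $7453 = $745.30. OOP would hit $2701.60 > $2550, so the cap limits the owner to $2550 − $1956.30 = $593.70.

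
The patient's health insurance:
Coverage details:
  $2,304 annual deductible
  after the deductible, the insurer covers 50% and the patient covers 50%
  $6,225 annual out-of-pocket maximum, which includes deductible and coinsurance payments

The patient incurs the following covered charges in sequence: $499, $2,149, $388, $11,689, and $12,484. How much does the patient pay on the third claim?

Claim 1 ($499): entire amount goes to the deductible. Cost to patient: $499. OOP to date $499.
Claim 2 ($2,149): $1,805 to deductible, leaving $344; coinsurance $344 × 50% = $172. Cost to patient: $1,977. OOP to date $2,476.
Claim 3 ($388): deductible met; 50% of $388 = $194. Cost to patient: $194. OOP to date $2,670.

$194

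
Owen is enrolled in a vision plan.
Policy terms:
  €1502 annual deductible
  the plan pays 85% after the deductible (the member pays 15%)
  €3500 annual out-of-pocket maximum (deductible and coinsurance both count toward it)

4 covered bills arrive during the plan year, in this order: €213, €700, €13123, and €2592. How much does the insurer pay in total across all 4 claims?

Bill 1, €213: entire amount goes to the deductible. Member owes €213 (running OOP €213). Insurer: €213 − €213 = €0.
Bill 2, €700: entire amount goes to the deductible. Cost to member: €700. OOP to date €913. Plan pays €700 − €700 = €0.
Bill 3, €13123: €589 to deductible, leaving €12534; coinsurance €12534 × 15% = €1880.10. Cost to member: €2469.10. OOP to date €3382.10. Plan pays €13123 − €2469.10 = €10653.90.
Bill 4, €2592: 15% coinsurance on €2592 = €388.80. Adding that to €3382.10 gives €3770.90, past the €3500 cap; member pays only €3500 − €3382.10 = €117.90. Insurer: €2592 − €117.90 = €2474.10.
Insurer total: €0 + €0 + €10653.90 + €2474.10 = €13128.

€13128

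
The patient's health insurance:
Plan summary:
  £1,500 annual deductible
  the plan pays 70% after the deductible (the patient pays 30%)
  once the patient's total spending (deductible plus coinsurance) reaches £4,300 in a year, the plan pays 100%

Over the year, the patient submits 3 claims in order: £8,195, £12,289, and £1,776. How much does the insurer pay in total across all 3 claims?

£17,960

#1 (£8,195): £1,500 to deductible, leaving £6,695; patient's 30% is £2,008.50. Patient pays £3,508.50; OOP now £3,508.50. Insurer: £8,195 − £3,508.50 = £4,686.50.
#2 (£12,289): 30% coinsurance on £12,289 = £3,686.70. OOP would hit £7,195.20 > £4,300, so the cap limits the patient to £4,300 − £3,508.50 = £791.50. Plan pays £12,289 − £791.50 = £11,497.50.
#3 (£1,776): deductible already satisfied, so patient's share is 30% × £1,776 = £532.80. Adding that to £4,300 gives £4,832.80, past the £4,300 cap; patient pays only £4,300 − £4,300 = £0. Plan pays £1,776 − £0 = £1,776.
Insurer total = bills − patient's total = £22,260 − £4,300 = £17,960.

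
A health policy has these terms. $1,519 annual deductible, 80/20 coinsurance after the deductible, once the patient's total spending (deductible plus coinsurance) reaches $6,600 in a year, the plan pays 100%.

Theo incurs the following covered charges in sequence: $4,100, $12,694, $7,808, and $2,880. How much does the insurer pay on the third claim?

#1 ($4,100): deductible takes $1,519, $2,581 remains; coinsurance $2,581 × 20% = $516.20. Cost to patient: $2,035.20. OOP to date $2,035.20. Plan pays $4,100 − $2,035.20 = $2,064.80.
#2 ($12,694): deductible already satisfied, so patient's share is 20% × $12,694 = $2,538.80. Patient owes $2,538.80 (running OOP $4,574). Plan pays $12,694 − $2,538.80 = $10,155.20.
#3 ($7,808): deductible met; 20% of $7,808 = $1,561.60. Patient owes $1,561.60 (running OOP $6,135.60). Insurer: $7,808 − $1,561.60 = $6,246.40.

$6,246.40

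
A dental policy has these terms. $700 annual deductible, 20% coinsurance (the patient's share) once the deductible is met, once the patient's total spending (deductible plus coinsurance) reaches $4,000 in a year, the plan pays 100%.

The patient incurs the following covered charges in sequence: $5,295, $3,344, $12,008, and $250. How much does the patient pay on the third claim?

$1,712.20

Claim 1 — $5,295: $700 to deductible, leaving $4,595; coinsurance $4,595 × 20% = $919. Cost to patient: $1,619. OOP to date $1,619.
Claim 2 — $3,344: 20% coinsurance on $3,344 = $668.80. Patient owes $668.80 (running OOP $2,287.80).
Claim 3 — $12,008: deductible already satisfied, so patient's share is 20% × $12,008 = $2,401.60. OOP would hit $4,689.40 > $4,000, so the cap limits the patient to $4,000 − $2,287.80 = $1,712.20.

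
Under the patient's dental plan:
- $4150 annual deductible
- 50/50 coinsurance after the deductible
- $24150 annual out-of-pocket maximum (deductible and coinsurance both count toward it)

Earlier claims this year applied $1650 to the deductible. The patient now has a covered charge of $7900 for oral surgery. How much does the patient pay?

$5200

Remaining deductible: $4150 − $1650 = $2500.
After the $2500 deductible portion, $7900 − $2500 = $5400 is subject to coinsurance.
50% of $5400 = $2700 falls to the patient.
So the patient owes $2500 + $2700 = $5200 before any cap.
Cumulative spending $1650 + $5200 = $6850 stays under the $24150 maximum.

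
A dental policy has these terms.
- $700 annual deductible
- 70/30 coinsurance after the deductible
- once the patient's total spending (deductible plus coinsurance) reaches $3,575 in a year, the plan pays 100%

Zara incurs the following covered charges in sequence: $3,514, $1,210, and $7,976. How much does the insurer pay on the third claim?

#1 ($3,514): deductible takes $700, $2,814 remains; coinsurance $2,814 × 30% = $844.20. Cost to patient: $1,544.20. OOP to date $1,544.20. Insurer: $3,514 − $1,544.20 = $1,969.80.
#2 ($1,210): deductible met; 30% of $1,210 = $363. Patient pays $363; OOP now $1,907.20. Plan pays $1,210 − $363 = $847.
#3 ($7,976): deductible already satisfied, so patient's share is 30% × $7,976 = $2,392.80. OOP would hit $4,300 > $3,575, so the cap limits the patient to $3,575 − $1,907.20 = $1,667.80. Insurer: $7,976 − $1,667.80 = $6,308.20.

$6,308.20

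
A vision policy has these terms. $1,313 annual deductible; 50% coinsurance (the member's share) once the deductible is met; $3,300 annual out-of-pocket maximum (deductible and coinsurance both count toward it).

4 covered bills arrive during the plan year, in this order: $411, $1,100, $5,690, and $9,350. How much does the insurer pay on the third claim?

#1 ($411): entire amount goes to the deductible. Member pays $411; OOP now $411. Plan pays $411 − $411 = $0.
#2 ($1,100): deductible takes $902, $198 remains; coinsurance $198 × 50% = $99. Member owes $1,001 (running OOP $1,412). Plan pays $1,100 − $1,001 = $99.
#3 ($5,690): deductible already satisfied, so member's share is 50% × $5,690 = $2,845. That would push OOP to $4,257, over the $3,300 cap, so member pays $3,300 − $1,412 = $1,888. Insurer: $5,690 − $1,888 = $3,802.

$3,802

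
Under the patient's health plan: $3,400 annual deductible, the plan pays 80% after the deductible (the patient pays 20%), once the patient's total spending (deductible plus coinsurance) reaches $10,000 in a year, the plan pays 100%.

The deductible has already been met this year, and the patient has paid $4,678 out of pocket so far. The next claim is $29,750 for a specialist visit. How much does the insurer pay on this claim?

With the deductible met, the entire $29,750 is subject to coinsurance.
20% of $29,750 = $5,950 falls to the patient.
Adding $5,950 to the $4,678 already spent would give $10,628, which exceeds the $10,000 cap; the patient pays just $10,000 − $4,678 = $5,322.
The insurer covers the remainder: $29,750 − $5,322 = $24,428.

$24,428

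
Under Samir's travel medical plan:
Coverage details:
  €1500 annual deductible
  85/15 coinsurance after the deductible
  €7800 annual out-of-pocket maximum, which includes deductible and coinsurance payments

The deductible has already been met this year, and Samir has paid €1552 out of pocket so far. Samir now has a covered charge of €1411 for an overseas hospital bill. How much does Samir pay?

€211.65

The deductible is already satisfied, so the full bill goes to coinsurance.
Traveler's 15% share of €1411 is €211.65.
Year-to-date out-of-pocket becomes €1552 + €211.65 = €1763.65, still under the €7800 maximum, so no cap applies.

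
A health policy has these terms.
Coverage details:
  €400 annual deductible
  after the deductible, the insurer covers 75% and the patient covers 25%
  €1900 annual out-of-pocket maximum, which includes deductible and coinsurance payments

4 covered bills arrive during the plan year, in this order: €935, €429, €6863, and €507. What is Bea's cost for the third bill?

€1259

Claim 1 (€935): €400 finishes the deductible; €535 goes to coinsurance; coinsurance €535 × 25% = €133.75. Patient pays €533.75; OOP now €533.75.
Claim 2 (€429): deductible met; 25% of €429 = €107.25. Cost to patient: €107.25. OOP to date €641.
Claim 3 (€6863): 25% coinsurance on €6863 = €1715.75. Adding that to €641 gives €2356.75, past the €1900 cap; patient pays only €1900 − €641 = €1259.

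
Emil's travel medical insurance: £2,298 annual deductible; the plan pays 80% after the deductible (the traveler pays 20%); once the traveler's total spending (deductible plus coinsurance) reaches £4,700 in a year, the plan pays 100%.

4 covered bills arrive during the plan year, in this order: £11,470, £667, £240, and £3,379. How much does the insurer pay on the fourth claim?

£2,992.80

Claim 1 — £11,470: £2,298 to deductible, leaving £9,172; 20% of £9,172 = £1,834.40. Traveler owes £4,132.40 (running OOP £4,132.40). Insurer: £11,470 − £4,132.40 = £7,337.60.
Claim 2 — £667: deductible met; 20% of £667 = £133.40. Traveler owes £133.40 (running OOP £4,265.80). Insurer: £667 − £133.40 = £533.60.
Claim 3 — £240: deductible already satisfied, so traveler's share is 20% × £240 = £48. Traveler owes £48 (running OOP £4,313.80). Plan pays £240 − £48 = £192.
Claim 4 — £3,379: 20% coinsurance on £3,379 = £675.80. That would push OOP to £4,989.60, over the £4,700 cap, so traveler pays £4,700 − £4,313.80 = £386.20. Insurer: £3,379 − £386.20 = £2,992.80.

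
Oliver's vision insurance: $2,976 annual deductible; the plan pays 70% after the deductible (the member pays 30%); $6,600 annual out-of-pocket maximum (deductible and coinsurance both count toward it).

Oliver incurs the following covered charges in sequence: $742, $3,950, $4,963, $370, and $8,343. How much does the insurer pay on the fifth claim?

Claim 1 — $742: fully absorbed by the deductible. Member owes $742 (running OOP $742). Plan pays $742 − $742 = $0.
Claim 2 — $3,950: $2,234 to deductible, leaving $1,716; coinsurance $1,716 × 30% = $514.80. Cost to member: $2,748.80. OOP to date $3,490.80. Insurer: $3,950 − $2,748.80 = $1,201.20.
Claim 3 — $4,963: deductible met; 30% of $4,963 = $1,488.90. Member owes $1,488.90 (running OOP $4,979.70). Insurer: $4,963 − $1,488.90 = $3,474.10.
Claim 4 — $370: deductible met; 30% of $370 = $111. Cost to member: $111. OOP to date $5,090.70. Plan pays $370 − $111 = $259.
Claim 5 — $8,343: 30% coinsurance on $8,343 = $2,502.90. That would push OOP to $7,593.60, over the $6,600 cap, so member pays $6,600 − $5,090.70 = $1,509.30. Insurer: $8,343 − $1,509.30 = $6,833.70.

$6,833.70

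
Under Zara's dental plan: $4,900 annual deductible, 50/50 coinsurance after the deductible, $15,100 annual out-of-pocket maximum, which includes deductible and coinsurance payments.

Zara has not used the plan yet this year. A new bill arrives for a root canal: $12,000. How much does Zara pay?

The full $4,900 deductible is still open; $4,900 of this bill applies to it.
After the $4,900 deductible portion, $12,000 − $4,900 = $7,100 is subject to coinsurance.
Patient's 50% share of $7,100 is $3,550.
So the patient owes $4,900 + $3,550 = $8,450 before any cap.
Total out-of-pocket so far would be $0 + $8,450 = $8,450, below the $15,100 cap — no reduction.

$8,450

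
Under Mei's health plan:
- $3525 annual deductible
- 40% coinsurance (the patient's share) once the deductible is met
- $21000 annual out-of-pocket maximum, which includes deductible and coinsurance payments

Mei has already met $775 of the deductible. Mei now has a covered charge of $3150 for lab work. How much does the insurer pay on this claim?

$240

Remaining deductible: $3525 − $775 = $2750.
The remaining $400 (= $3150 − $2750) moves to coinsurance.
Patient's 40% share of $400 is $160.
So the patient owes $2750 + $160 = $2910 before any cap.
Total out-of-pocket so far would be $775 + $2910 = $3685, below the $21000 cap — no reduction.
The insurer covers the remainder: $3150 − $2910 = $240.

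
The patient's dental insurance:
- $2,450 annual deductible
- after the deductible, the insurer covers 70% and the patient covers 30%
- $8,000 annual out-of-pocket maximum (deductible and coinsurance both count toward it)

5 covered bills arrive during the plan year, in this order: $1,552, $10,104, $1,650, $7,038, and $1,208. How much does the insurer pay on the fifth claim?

Claim 1 — $1,552: entire amount goes to the deductible. Patient owes $1,552 (running OOP $1,552). Plan pays $1,552 − $1,552 = $0.
Claim 2 — $10,104: deductible takes $898, $9,206 remains; coinsurance $9,206 × 30% = $2,761.80. Patient owes $3,659.80 (running OOP $5,211.80). Insurer: $10,104 − $3,659.80 = $6,444.20.
Claim 3 — $1,650: 30% coinsurance on $1,650 = $495. Patient pays $495; OOP now $5,706.80. Insurer: $1,650 − $495 = $1,155.
Claim 4 — $7,038: deductible already satisfied, so patient's share is 30% × $7,038 = $2,111.40. Patient pays $2,111.40; OOP now $7,818.20. Insurer: $7,038 − $2,111.40 = $4,926.60.
Claim 5 — $1,208: deductible met; 30% of $1,208 = $362.40. Adding that to $7,818.20 gives $8,180.60, past the $8,000 cap; patient pays only $8,000 − $7,818.20 = $181.80. Plan pays $1,208 − $181.80 = $1,026.20.

$1,026.20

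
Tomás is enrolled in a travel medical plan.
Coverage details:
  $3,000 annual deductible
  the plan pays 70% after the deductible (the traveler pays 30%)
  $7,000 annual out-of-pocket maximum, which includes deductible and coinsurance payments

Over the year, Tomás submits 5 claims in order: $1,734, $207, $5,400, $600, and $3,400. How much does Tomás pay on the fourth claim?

Claim 1 — $1,734: entire amount goes to the deductible. Cost to traveler: $1,734. OOP to date $1,734.
Claim 2 — $207: entire amount goes to the deductible. Traveler pays $207; OOP now $1,941.
Claim 3 — $5,400: $1,059 to deductible, leaving $4,341; traveler's 30% is $1,302.30. Traveler owes $2,361.30 (running OOP $4,302.30).
Claim 4 — $600: deductible already satisfied, so traveler's share is 30% × $600 = $180. Traveler owes $180 (running OOP $4,482.30).

$180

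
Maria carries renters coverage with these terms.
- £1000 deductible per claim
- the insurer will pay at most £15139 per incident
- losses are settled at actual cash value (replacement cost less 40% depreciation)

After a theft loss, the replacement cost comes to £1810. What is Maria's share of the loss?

Actual cash value after 40% depreciation: £1810 × 60% = £1086.
Less the £1000 deductible: £1086 − £1000 = £86.
£86 ≤ £15139, so the limit doesn't bind; insurer pays £86.
Out of pocket: £1810 − £86 = £1724.

£1724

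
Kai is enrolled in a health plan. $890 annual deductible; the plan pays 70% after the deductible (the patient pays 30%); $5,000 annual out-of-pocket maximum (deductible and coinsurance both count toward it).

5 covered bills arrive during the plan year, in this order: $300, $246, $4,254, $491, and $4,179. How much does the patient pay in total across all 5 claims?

Claim 1 — $300: entire amount goes to the deductible. Patient owes $300 (running OOP $300).
Claim 2 — $246: fully absorbed by the deductible. Patient owes $246 (running OOP $546).
Claim 3 — $4,254: deductible takes $344, $3,910 remains; patient's 30% is $1,173. Patient pays $1,517; OOP now $2,063.
Claim 4 — $491: 30% coinsurance on $491 = $147.30. Patient pays $147.30; OOP now $2,210.30.
Claim 5 — $4,179: deductible already satisfied, so patient's share is 30% × $4,179 = $1,253.70. Patient owes $1,253.70 (running OOP $3,464).
Total paid by the patient: $300 + $246 + $1,517 + $147.30 + $1,253.70 = $3,464.

$3,464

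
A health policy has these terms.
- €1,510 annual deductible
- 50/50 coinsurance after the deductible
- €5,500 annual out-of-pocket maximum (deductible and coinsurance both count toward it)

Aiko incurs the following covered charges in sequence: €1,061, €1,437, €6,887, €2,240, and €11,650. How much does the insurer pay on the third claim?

Bill 1, €1,061: all of it applies to the deductible. Patient owes €1,061 (running OOP €1,061). Insurer: €1,061 − €1,061 = €0.
Bill 2, €1,437: deductible takes €449, €988 remains; coinsurance €988 × 50% = €494. Patient owes €943 (running OOP €2,004). Insurer: €1,437 − €943 = €494.
Bill 3, €6,887: 50% coinsurance on €6,887 = €3,443.50. Patient owes €3,443.50 (running OOP €5,447.50). Plan pays €6,887 − €3,443.50 = €3,443.50.

€3,443.50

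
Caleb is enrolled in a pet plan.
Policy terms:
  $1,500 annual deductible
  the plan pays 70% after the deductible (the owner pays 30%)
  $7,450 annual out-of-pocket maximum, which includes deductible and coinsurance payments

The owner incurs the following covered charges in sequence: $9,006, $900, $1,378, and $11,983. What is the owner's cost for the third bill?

$413.40

Bill 1, $9,006: $1,500 finishes the deductible; $7,506 goes to coinsurance; coinsurance $7,506 × 30% = $2,251.80. Owner owes $3,751.80 (running OOP $3,751.80).
Bill 2, $900: deductible already satisfied, so owner's share is 30% × $900 = $270. Cost to owner: $270. OOP to date $4,021.80.
Bill 3, $1,378: 30% coinsurance on $1,378 = $413.40. Owner pays $413.40; OOP now $4,435.20.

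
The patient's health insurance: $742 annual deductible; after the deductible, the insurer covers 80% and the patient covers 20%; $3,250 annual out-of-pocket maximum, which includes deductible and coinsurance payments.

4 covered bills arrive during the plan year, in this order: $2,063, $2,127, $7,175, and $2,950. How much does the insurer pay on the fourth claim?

$2,566.60

Bill 1, $2,063: $742 finishes the deductible; $1,321 goes to coinsurance; 20% of $1,321 = $264.20. Patient owes $1,006.20 (running OOP $1,006.20). Plan pays $2,063 − $1,006.20 = $1,056.80.
Bill 2, $2,127: 20% coinsurance on $2,127 = $425.40. Patient pays $425.40; OOP now $1,431.60. Plan pays $2,127 − $425.40 = $1,701.60.
Bill 3, $7,175: deductible already satisfied, so patient's share is 20% × $7,175 = $1,435. Patient pays $1,435; OOP now $2,866.60. Insurer: $7,175 − $1,435 = $5,740.
Bill 4, $2,950: 20% coinsurance on $2,950 = $590. OOP would hit $3,456.60 > $3,250, so the cap limits the patient to $3,250 − $2,866.60 = $383.40. Plan pays $2,950 − $383.40 = $2,566.60.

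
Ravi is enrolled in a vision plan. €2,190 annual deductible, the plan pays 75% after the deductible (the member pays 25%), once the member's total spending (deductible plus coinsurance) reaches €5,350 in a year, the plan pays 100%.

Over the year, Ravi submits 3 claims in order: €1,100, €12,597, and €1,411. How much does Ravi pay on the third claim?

Bill 1, €1,100: fully absorbed by the deductible. Cost to member: €1,100. OOP to date €1,100.
Bill 2, €12,597: €1,090 finishes the deductible; €11,507 goes to coinsurance; member's 25% is €2,876.75. Cost to member: €3,966.75. OOP to date €5,066.75.
Bill 3, €1,411: deductible met; 25% of €1,411 = €352.75. Adding that to €5,066.75 gives €5,419.50, past the €5,350 cap; member pays only €5,350 − €5,066.75 = €283.25.

€283.25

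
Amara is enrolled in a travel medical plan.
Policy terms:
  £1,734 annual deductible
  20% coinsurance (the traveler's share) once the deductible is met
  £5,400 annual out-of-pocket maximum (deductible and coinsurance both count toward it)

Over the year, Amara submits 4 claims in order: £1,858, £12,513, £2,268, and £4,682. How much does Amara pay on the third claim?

£453.60

Bill 1, £1,858: £1,734 to deductible, leaving £124; coinsurance £124 × 20% = £24.80. Cost to traveler: £1,758.80. OOP to date £1,758.80.
Bill 2, £12,513: deductible already satisfied, so traveler's share is 20% × £12,513 = £2,502.60. Traveler owes £2,502.60 (running OOP £4,261.40).
Bill 3, £2,268: deductible already satisfied, so traveler's share is 20% × £2,268 = £453.60. Traveler pays £453.60; OOP now £4,715.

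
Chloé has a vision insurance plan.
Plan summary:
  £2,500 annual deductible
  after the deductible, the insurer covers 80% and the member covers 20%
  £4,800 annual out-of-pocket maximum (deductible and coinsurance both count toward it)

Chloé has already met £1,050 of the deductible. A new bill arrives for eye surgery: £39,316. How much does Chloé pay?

Remaining deductible: £2,500 − £1,050 = £1,450.
That leaves £39,316 − £1,450 = £37,866 for coinsurance.
20% of £37,866 = £7,573.20 falls to the member.
Member responsibility before any cap: £1,450 + £7,573.20 = £9,023.20.
Year-to-date out-of-pocket would reach £1,050 + £9,023.20 = £10,073.20, above the £4,800 maximum, so the member pays only £4,800 − £1,050 = £3,750.

£3,750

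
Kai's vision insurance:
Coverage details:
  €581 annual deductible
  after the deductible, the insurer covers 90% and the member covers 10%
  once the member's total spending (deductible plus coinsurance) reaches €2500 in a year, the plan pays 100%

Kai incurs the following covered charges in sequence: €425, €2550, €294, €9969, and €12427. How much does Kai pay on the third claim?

Bill 1, €425: fully absorbed by the deductible. Member owes €425 (running OOP €425).
Bill 2, €2550: €156 finishes the deductible; €2394 goes to coinsurance; member's 10% is €239.40. Member owes €395.40 (running OOP €820.40).
Bill 3, €294: 10% coinsurance on €294 = €29.40. Member pays €29.40; OOP now €849.80.

€29.40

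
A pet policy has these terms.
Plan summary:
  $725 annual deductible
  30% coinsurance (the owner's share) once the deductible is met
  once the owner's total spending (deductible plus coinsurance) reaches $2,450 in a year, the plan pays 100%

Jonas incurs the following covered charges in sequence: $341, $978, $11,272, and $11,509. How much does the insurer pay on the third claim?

Bill 1, $341: fully absorbed by the deductible. Owner owes $341 (running OOP $341). Plan pays $341 − $341 = $0.
Bill 2, $978: $384 to deductible, leaving $594; owner's 30% is $178.20. Cost to owner: $562.20. OOP to date $903.20. Insurer: $978 − $562.20 = $415.80.
Bill 3, $11,272: deductible already satisfied, so owner's share is 30% × $11,272 = $3,381.60. Adding that to $903.20 gives $4,284.80, past the $2,450 cap; owner pays only $2,450 − $903.20 = $1,546.80. Insurer: $11,272 − $1,546.80 = $9,725.20.

$9,725.20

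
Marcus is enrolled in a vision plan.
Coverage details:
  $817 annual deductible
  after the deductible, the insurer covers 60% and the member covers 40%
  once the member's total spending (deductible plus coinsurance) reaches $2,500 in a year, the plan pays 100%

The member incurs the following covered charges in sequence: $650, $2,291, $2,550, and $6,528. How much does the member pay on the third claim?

$833.40

Claim 1 — $650: all of it applies to the deductible. Member owes $650 (running OOP $650).
Claim 2 — $2,291: $167 to deductible, leaving $2,124; member's 40% is $849.60. Member pays $1,016.60; OOP now $1,666.60.
Claim 3 — $2,550: 40% coinsurance on $2,550 = $1,020. OOP would hit $2,686.60 > $2,500, so the cap limits the member to $2,500 − $1,666.60 = $833.40.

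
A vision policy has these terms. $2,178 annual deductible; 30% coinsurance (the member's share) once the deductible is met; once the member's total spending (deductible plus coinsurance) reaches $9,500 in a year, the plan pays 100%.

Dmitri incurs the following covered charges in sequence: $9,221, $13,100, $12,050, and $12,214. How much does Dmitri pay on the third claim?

$1,279.10

Bill 1, $9,221: deductible takes $2,178, $7,043 remains; 30% of $7,043 = $2,112.90. Member owes $4,290.90 (running OOP $4,290.90).
Bill 2, $13,100: deductible met; 30% of $13,100 = $3,930. Member owes $3,930 (running OOP $8,220.90).
Bill 3, $12,050: deductible met; 30% of $12,050 = $3,615. That would push OOP to $11,835.90, over the $9,500 cap, so member pays $9,500 − $8,220.90 = $1,279.10.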